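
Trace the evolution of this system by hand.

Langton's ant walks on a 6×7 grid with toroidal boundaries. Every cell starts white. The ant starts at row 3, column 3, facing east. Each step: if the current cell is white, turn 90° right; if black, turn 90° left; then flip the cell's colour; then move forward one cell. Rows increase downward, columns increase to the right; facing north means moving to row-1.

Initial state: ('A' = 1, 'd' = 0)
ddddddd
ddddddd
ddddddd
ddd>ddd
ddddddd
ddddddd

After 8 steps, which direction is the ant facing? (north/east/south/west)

[0] ddddddd
ddddddd
ddddddd
ddd>ddd
ddddddd
ddddddd
[1] ddddddd
ddddddd
ddddddd
dddAddd
dddvddd
ddddddd
[2] ddddddd
ddddddd
ddddddd
dddAddd
dd<Addd
ddddddd
[3] ddddddd
ddddddd
ddddddd
dd^Addd
ddAAddd
ddddddd
[4] ddddddd
ddddddd
ddddddd
ddA>ddd
ddAAddd
ddddddd
[5] ddddddd
ddddddd
ddd^ddd
ddAdddd
ddAAddd
ddddddd
[6] ddddddd
ddddddd
dddA>dd
ddAdddd
ddAAddd
ddddddd
[7] ddddddd
ddddddd
dddAAdd
ddAdvdd
ddAAddd
ddddddd
[8] ddddddd
ddddddd
dddAAdd
ddA<Add
ddAAddd
ddddddd

west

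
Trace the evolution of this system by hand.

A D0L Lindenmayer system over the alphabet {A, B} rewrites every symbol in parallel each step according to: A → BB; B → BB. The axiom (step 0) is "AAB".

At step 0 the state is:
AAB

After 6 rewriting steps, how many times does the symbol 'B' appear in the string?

0) AAB
1) BBBBBB
2) BBBBBBBBBBBB
3) BBBBBBBBBBBBBBBBBBBBBBBB
4) BBBBBBBBBBBBBBBBBBBBBBBBBBBBBBBBBBBBBBBBBBBBBBBB
5) BBBBBBBBBBBBBBBBBBBBBBBBBBBBBBBBBBBBBBBBBBBBBBBBBBBBBBBBBBBBBBBBBBBBBBBBBBBBBBBBBBBBBBBBBBBBBBBB
6) BBBBBBBBBBBBBBBBBBBBBBBBBBBBBBBBBBBBBBBBBBBBBBBBBBBBBBBBBB…BBBBBBBBBBBBBBBBBBBBBBBBBBBBBBBBBBBBBBBBBBBBBBBBBBBBBBBBBB  (len 192)

192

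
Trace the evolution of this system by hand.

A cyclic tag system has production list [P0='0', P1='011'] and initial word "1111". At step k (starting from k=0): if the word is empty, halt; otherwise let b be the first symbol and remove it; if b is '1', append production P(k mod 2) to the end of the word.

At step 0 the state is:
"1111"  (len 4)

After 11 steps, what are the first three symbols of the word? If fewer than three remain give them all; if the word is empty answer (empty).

100

t=0: "1111"  (len 4)
t=1: "1110"  (len 4)
t=2: "110011"  (len 6)
t=3: "100110"  (len 6)
t=4: "00110011"  (len 8)
t=5: "0110011"  (len 7)
t=6: "110011"  (len 6)
t=7: "100110"  (len 6)
t=8: "00110011"  (len 8)
t=9: "0110011"  (len 7)
t=10: "110011"  (len 6)
t=11: "100110"  (len 6)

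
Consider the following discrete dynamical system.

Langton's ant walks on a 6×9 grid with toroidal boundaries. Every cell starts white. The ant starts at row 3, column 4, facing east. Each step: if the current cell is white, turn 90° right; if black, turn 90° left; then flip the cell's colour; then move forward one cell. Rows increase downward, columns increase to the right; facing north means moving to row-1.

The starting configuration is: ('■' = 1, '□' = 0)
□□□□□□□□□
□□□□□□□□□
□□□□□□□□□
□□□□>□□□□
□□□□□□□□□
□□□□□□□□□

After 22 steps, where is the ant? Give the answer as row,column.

0,3

gen 0: □□□□□□□□□
□□□□□□□□□
□□□□□□□□□
□□□□>□□□□
□□□□□□□□□
□□□□□□□□□
gen 1: □□□□□□□□□
□□□□□□□□□
□□□□□□□□□
□□□□■□□□□
□□□□v□□□□
□□□□□□□□□
gen 2: □□□□□□□□□
□□□□□□□□□
□□□□□□□□□
□□□□■□□□□
□□□<■□□□□
□□□□□□□□□
gen 3: □□□□□□□□□
□□□□□□□□□
□□□□□□□□□
□□□^■□□□□
□□□■■□□□□
□□□□□□□□□
gen 4: □□□□□□□□□
□□□□□□□□□
□□□□□□□□□
□□□■>□□□□
□□□■■□□□□
□□□□□□□□□
gen 5: □□□□□□□□□
□□□□□□□□□
□□□□^□□□□
□□□■□□□□□
□□□■■□□□□
□□□□□□□□□
gen 6: □□□□□□□□□
□□□□□□□□□
□□□□■>□□□
□□□■□□□□□
□□□■■□□□□
□□□□□□□□□
gen 7: □□□□□□□□□
□□□□□□□□□
□□□□■■□□□
□□□■□v□□□
□□□■■□□□□
□□□□□□□□□
gen 8: □□□□□□□□□
□□□□□□□□□
□□□□■■□□□
□□□■<■□□□
□□□■■□□□□
□□□□□□□□□
gen 9: □□□□□□□□□
□□□□□□□□□
□□□□^■□□□
□□□■■■□□□
□□□■■□□□□
□□□□□□□□□
gen 10: □□□□□□□□□
□□□□□□□□□
□□□<□■□□□
□□□■■■□□□
□□□■■□□□□
□□□□□□□□□
gen 11: □□□□□□□□□
□□□^□□□□□
□□□■□■□□□
□□□■■■□□□
□□□■■□□□□
□□□□□□□□□
gen 12: □□□□□□□□□
□□□■>□□□□
□□□■□■□□□
□□□■■■□□□
□□□■■□□□□
□□□□□□□□□
gen 13: □□□□□□□□□
□□□■■□□□□
□□□■v■□□□
□□□■■■□□□
□□□■■□□□□
□□□□□□□□□
gen 14: □□□□□□□□□
□□□■■□□□□
□□□<■■□□□
□□□■■■□□□
□□□■■□□□□
□□□□□□□□□
gen 15: □□□□□□□□□
□□□■■□□□□
□□□□■■□□□
□□□v■■□□□
□□□■■□□□□
□□□□□□□□□
gen 16: □□□□□□□□□
□□□■■□□□□
□□□□■■□□□
□□□□>■□□□
□□□■■□□□□
□□□□□□□□□
gen 17: □□□□□□□□□
□□□■■□□□□
□□□□^■□□□
□□□□□■□□□
□□□■■□□□□
□□□□□□□□□
gen 18: □□□□□□□□□
□□□■■□□□□
□□□<□■□□□
□□□□□■□□□
□□□■■□□□□
□□□□□□□□□
gen 19: □□□□□□□□□
□□□^■□□□□
□□□■□■□□□
□□□□□■□□□
□□□■■□□□□
□□□□□□□□□
gen 20: □□□□□□□□□
□□<□■□□□□
□□□■□■□□□
□□□□□■□□□
□□□■■□□□□
□□□□□□□□□
gen 21: □□^□□□□□□
□□■□■□□□□
□□□■□■□□□
□□□□□■□□□
□□□■■□□□□
□□□□□□□□□
gen 22: □□■>□□□□□
□□■□■□□□□
□□□■□■□□□
□□□□□■□□□
□□□■■□□□□
□□□□□□□□□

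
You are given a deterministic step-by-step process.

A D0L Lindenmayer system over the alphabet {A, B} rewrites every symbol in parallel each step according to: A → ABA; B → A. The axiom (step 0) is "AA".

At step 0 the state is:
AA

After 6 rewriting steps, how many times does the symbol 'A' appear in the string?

338

[0] AA
[1] ABAABA
[2] ABAAABAABAAABA
[3] ABAAABAABAABAAABAABAAABAABAABAAABA
[4] ABAAABAABAABAAABAABAAABAABAAABAABAABAAABAABAAABAABAABAAABAABAAABAABAAABAABAABAAABA
[5] ABAAABAABAABAAABAABAAABAABAAABAABAABAAABAABAAABAABAABAAABA…ABAAABAABAABAAABAABAAABAABAABAAABAABAAABAABAAABAABAABAAABA  (len 198)
[6] ABAAABAABAABAAABAABAAABAABAAABAABAABAAABAABAAABAABAABAAABA…ABAAABAABAABAAABAABAAABAABAABAAABAABAAABAABAAABAABAABAAABA  (len 478)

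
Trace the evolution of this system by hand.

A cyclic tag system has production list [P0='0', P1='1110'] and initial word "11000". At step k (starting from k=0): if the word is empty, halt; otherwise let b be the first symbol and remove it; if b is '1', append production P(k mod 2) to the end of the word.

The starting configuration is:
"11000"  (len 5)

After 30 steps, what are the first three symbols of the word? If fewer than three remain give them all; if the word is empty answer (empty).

011

step 0: "11000"  (len 5)
step 1: "10000"  (len 5)
step 2: "00001110"  (len 8)
step 3: "0001110"  (len 7)
step 4: "001110"  (len 6)
step 5: "01110"  (len 5)
step 6: "1110"  (len 4)
step 7: "1100"  (len 4)
step 8: "1001110"  (len 7)
step 9: "0011100"  (len 7)
step 10: "011100"  (len 6)
step 11: "11100"  (len 5)
step 12: "11001110"  (len 8)
step 13: "10011100"  (len 8)
step 14: "00111001110"  (len 11)
step 15: "0111001110"  (len 10)
step 16: "111001110"  (len 9)
step 17: "110011100"  (len 9)
step 18: "100111001110"  (len 12)
step 19: "001110011100"  (len 12)
step 20: "01110011100"  (len 11)
step 21: "1110011100"  (len 10)
step 22: "1100111001110"  (len 13)
step 23: "1001110011100"  (len 13)
step 24: "0011100111001110"  (len 16)
step 25: "011100111001110"  (len 15)
step 26: "11100111001110"  (len 14)
step 27: "11001110011100"  (len 14)
step 28: "10011100111001110"  (len 17)
step 29: "00111001110011100"  (len 17)
step 30: "0111001110011100"  (len 16)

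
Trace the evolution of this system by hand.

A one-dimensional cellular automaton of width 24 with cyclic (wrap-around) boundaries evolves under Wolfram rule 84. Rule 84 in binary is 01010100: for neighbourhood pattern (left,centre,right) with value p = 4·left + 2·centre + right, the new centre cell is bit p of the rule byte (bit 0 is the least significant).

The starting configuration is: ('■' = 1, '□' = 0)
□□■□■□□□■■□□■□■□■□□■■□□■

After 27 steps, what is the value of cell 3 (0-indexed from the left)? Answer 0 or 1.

1

[0] □□■□■□□□■■□□■□■□■□□■■□□■
[1] ■□■□■■□□□■■□■□■□■■□□■■□■
[2] ■□■□□■■□□□■□■□■□□■■□□■□□
[3] ■□■■□□■■□□■□■□■■□□■■□■■□
[4] ■□□■■□□■■□■□■□□■■□□■□□■□
[5] ■■□□■■□□■□■□■■□□■■□■■□■□
[6] □■■□□■■□■□■□□■■□□■□□■□■□
[7] □□■■□□■□■□■■□□■■□■■□■□■■
[8] ■□□■■□■□■□□■■□□■□□■□■□□■
[9] ■■□□■□■□■■□□■■□■■□■□■■□□
[10] □■■□■□■□□■■□□■□□■□■□□■■□
[11] □□■□■□■■□□■■□■■□■□■■□□■■
[12] ■□■□■□□■■□□■□□■□■□□■■□□■
[13] ■□■□■■□□■■□■■□■□■■□□■■□□
[14] ■□■□□■■□□■□□■□■□□■■□□■■□
[15] ■□■■□□■■□■■□■□■■□□■■□□■□
[16] ■□□■■□□■□□■□■□□■■□□■■□■□
[17] ■■□□■■□■■□■□■■□□■■□□■□■□
[18] □■■□□■□□■□■□□■■□□■■□■□■□
[19] □□■■□■■□■□■■□□■■□□■□■□■■
[20] ■□□■□□■□■□□■■□□■■□■□■□□■
[21] ■■□■■□■□■■□□■■□□■□■□■■□□
[22] □■□□■□■□□■■□□■■□■□■□□■■□
[23] □■■□■□■■□□■■□□■□■□■■□□■■
[24] □□■□■□□■■□□■■□■□■□□■■□□■
[25] ■□■□■■□□■■□□■□■□■■□□■■□■
[26] ■□■□□■■□□■■□■□■□□■■□□■□□
[27] ■□■■□□■■□□■□■□■■□□■■□■■□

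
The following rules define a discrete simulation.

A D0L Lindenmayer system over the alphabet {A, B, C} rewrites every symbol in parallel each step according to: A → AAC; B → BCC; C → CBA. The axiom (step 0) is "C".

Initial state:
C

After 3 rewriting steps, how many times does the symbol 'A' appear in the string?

0) C
1) CBA
2) CBABCCAAC
3) CBABCCAACBCCCBACBAAACAACCBA

10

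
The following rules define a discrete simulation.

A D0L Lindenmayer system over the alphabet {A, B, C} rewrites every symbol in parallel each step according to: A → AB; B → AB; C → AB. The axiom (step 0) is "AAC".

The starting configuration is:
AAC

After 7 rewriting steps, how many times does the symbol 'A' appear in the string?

gen 0: AAC
gen 1: ABABAB
gen 2: ABABABABABAB
gen 3: ABABABABABABABABABABABAB
gen 4: ABABABABABABABABABABABABABABABABABABABABABABABAB
gen 5: ABABABABABABABABABABABABABABABABABABABABABABABABABABABABABABABABABABABABABABABABABABABABABABABAB
gen 6: ABABABABABABABABABABABABABABABABABABABABABABABABABABABABAB…ABABABABABABABABABABABABABABABABABABABABABABABABABABABABAB  (len 192)
gen 7: ABABABABABABABABABABABABABABABABABABABABABABABABABABABABAB…ABABABABABABABABABABABABABABABABABABABABABABABABABABABABAB  (len 384)

192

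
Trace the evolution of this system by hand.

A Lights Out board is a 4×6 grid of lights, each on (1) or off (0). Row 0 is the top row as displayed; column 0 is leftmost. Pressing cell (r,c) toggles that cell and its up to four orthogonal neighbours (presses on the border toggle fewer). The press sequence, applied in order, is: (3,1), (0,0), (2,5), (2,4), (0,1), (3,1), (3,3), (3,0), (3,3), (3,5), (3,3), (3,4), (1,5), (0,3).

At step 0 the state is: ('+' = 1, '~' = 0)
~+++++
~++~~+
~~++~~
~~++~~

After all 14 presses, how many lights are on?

14

step 0: ~+++++
~++~~+
~~++~~
~~++~~
step 1: ~+++++
~++~~+
~+++~~
++~+~~
step 2: +~++++
+++~~+
~+++~~
++~+~~
step 3: +~++++
+++~~~
~+++++
++~+~+
step 4: +~++++
+++~+~
~++~~~
++~+++
step 5: ~+~+++
+~+~+~
~++~~~
++~+++
step 6: ~+~+++
+~+~+~
~~+~~~
~~++++
step 7: ~+~+++
+~+~+~
~~++~~
~~~~~+
step 8: ~+~+++
+~+~+~
+~++~~
++~~~+
step 9: ~+~+++
+~+~+~
+~+~~~
++++++
step 10: ~+~+++
+~+~+~
+~+~~+
++++~~
step 11: ~+~+++
+~+~+~
+~++~+
++~~+~
step 12: ~+~+++
+~+~+~
+~++++
++~+~+
step 13: ~+~++~
+~+~~+
+~+++~
++~+~+
step 14: ~++~~~
+~++~+
+~+++~
++~+~+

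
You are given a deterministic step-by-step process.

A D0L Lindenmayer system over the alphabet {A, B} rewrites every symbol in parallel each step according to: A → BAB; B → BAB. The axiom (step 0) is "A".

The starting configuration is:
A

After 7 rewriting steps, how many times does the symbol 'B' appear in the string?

k=0  A
k=1  BAB
k=2  BABBABBAB
k=3  BABBABBABBABBABBABBABBABBAB
k=4  BABBABBABBABBABBABBABBABBABBABBABBABBABBABBABBABBABBABBABBABBABBABBABBABBABBABBAB
k=5  BABBABBABBABBABBABBABBABBABBABBABBABBABBABBABBABBABBABBABB…BBABBABBABBABBABBABBABBABBABBABBABBABBABBABBABBABBABBABBAB  (len 243)
k=6  BABBABBABBABBABBABBABBABBABBABBABBABBABBABBABBABBABBABBABB…BBABBABBABBABBABBABBABBABBABBABBABBABBABBABBABBABBABBABBAB  (len 729)
k=7  BABBABBABBABBABBABBABBABBABBABBABBABBABBABBABBABBABBABBABB…BBABBABBABBABBABBABBABBABBABBABBABBABBABBABBABBABBABBABBAB  (len 2187)

1458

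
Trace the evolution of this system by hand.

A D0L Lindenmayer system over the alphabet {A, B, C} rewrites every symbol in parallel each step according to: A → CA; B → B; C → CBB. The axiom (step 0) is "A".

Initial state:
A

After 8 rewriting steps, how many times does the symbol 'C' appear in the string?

8

0) A
1) CA
2) CBBCA
3) CBBBBCBBCA
4) CBBBBBBCBBBBCBBCA
5) CBBBBBBBBCBBBBBBCBBBBCBBCA
6) CBBBBBBBBBBCBBBBBBBBCBBBBBBCBBBBCBBCA
7) CBBBBBBBBBBBBCBBBBBBBBBBCBBBBBBBBCBBBBBBCBBBBCBBCA
8) CBBBBBBBBBBBBBBCBBBBBBBBBBBBCBBBBBBBBBBCBBBBBBBBCBBBBBBCBBBBCBBCA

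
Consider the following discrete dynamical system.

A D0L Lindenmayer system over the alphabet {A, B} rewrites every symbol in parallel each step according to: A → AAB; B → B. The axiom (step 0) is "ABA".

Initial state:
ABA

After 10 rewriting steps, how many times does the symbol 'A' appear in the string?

2048

[0] ABA
[1] AABBAAB
[2] AABAABBBAABAABB
[3] AABAABBAABAABBBBAABAABBAABAABBB
[4] AABAABBAABAABBBAABAABBAABAABBBBBAABAABBAABAABBBAABAABBAABAABBBB
[5] AABAABBAABAABBBAABAABBAABAABBBBAABAABBAABAABBBAABAABBAABAA…BBAABAABBBAABAABBAABAABBBBAABAABBAABAABBBAABAABBAABAABBBBB  (len 127)
[6] AABAABBAABAABBBAABAABBAABAABBBBAABAABBAABAABBBAABAABBAABAA…BAABAABBBAABAABBAABAABBBBAABAABBAABAABBBAABAABBAABAABBBBBB  (len 255)
[7] AABAABBAABAABBBAABAABBAABAABBBBAABAABBAABAABBBAABAABBAABAA…AABAABBBAABAABBAABAABBBBAABAABBAABAABBBAABAABBAABAABBBBBBB  (len 511)
[8] AABAABBAABAABBBAABAABBAABAABBBBAABAABBAABAABBBAABAABBAABAA…ABAABBBAABAABBAABAABBBBAABAABBAABAABBBAABAABBAABAABBBBBBBB  (len 1023)
[9] AABAABBAABAABBBAABAABBAABAABBBBAABAABBAABAABBBAABAABBAABAA…BAABBBAABAABBAABAABBBBAABAABBAABAABBBAABAABBAABAABBBBBBBBB  (len 2047)
[10] AABAABBAABAABBBAABAABBAABAABBBBAABAABBAABAABBBAABAABBAABAA…AABBBAABAABBAABAABBBBAABAABBAABAABBBAABAABBAABAABBBBBBBBBB  (len 4095)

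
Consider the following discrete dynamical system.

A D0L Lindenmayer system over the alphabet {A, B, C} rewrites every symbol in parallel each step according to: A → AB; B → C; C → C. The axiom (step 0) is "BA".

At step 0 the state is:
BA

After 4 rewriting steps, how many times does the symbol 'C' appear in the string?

[0] BA
[1] CAB
[2] CABC
[3] CABCC
[4] CABCCC

4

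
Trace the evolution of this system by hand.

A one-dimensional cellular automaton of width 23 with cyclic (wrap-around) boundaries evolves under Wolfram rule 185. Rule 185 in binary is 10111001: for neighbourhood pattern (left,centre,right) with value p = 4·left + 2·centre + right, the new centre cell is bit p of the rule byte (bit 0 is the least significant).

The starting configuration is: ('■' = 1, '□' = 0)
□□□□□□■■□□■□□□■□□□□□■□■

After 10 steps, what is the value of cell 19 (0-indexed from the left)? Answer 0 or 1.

0) □□□□□□■■□□■□□□■□□□□□■□■
1) ■■■■■□■□■□□■■□□■■■■□□■□
2) ■■■■□■□■□■□■□■□■■■□■□□■
3) ■■■□■□■□■□■□■□■■■□■□■□■
4) ■■□■□■□■□■□■□■■■□■□■□■■
5) ■□■□■□■□■□■□■■■□■□■□■■■
6) □■□■□■□■□■□■■■□■□■□■■■■
7) ■□■□■□■□■□■■■□■□■□■■■■□
8) □■□■□■□■□■■■□■□■□■■■■□■
9) ■□■□■□■□■■■□■□■□■■■■□■□
10) □■□■□■□■■■□■□■□■■■■□■□■

0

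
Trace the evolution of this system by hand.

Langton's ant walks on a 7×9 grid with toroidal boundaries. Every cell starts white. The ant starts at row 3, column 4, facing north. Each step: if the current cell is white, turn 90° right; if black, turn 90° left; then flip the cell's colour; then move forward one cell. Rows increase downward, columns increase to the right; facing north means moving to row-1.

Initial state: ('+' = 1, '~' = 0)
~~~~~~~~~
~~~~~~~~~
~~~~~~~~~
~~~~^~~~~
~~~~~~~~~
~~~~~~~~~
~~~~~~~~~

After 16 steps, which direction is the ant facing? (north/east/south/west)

t=0: ~~~~~~~~~
~~~~~~~~~
~~~~~~~~~
~~~~^~~~~
~~~~~~~~~
~~~~~~~~~
~~~~~~~~~
t=1: ~~~~~~~~~
~~~~~~~~~
~~~~~~~~~
~~~~+>~~~
~~~~~~~~~
~~~~~~~~~
~~~~~~~~~
t=2: ~~~~~~~~~
~~~~~~~~~
~~~~~~~~~
~~~~++~~~
~~~~~v~~~
~~~~~~~~~
~~~~~~~~~
t=3: ~~~~~~~~~
~~~~~~~~~
~~~~~~~~~
~~~~++~~~
~~~~<+~~~
~~~~~~~~~
~~~~~~~~~
t=4: ~~~~~~~~~
~~~~~~~~~
~~~~~~~~~
~~~~^+~~~
~~~~++~~~
~~~~~~~~~
~~~~~~~~~
t=5: ~~~~~~~~~
~~~~~~~~~
~~~~~~~~~
~~~<~+~~~
~~~~++~~~
~~~~~~~~~
~~~~~~~~~
t=6: ~~~~~~~~~
~~~~~~~~~
~~~^~~~~~
~~~+~+~~~
~~~~++~~~
~~~~~~~~~
~~~~~~~~~
t=7: ~~~~~~~~~
~~~~~~~~~
~~~+>~~~~
~~~+~+~~~
~~~~++~~~
~~~~~~~~~
~~~~~~~~~
t=8: ~~~~~~~~~
~~~~~~~~~
~~~++~~~~
~~~+v+~~~
~~~~++~~~
~~~~~~~~~
~~~~~~~~~
t=9: ~~~~~~~~~
~~~~~~~~~
~~~++~~~~
~~~<++~~~
~~~~++~~~
~~~~~~~~~
~~~~~~~~~
t=10: ~~~~~~~~~
~~~~~~~~~
~~~++~~~~
~~~~++~~~
~~~v++~~~
~~~~~~~~~
~~~~~~~~~
t=11: ~~~~~~~~~
~~~~~~~~~
~~~++~~~~
~~~~++~~~
~~<+++~~~
~~~~~~~~~
~~~~~~~~~
t=12: ~~~~~~~~~
~~~~~~~~~
~~~++~~~~
~~^~++~~~
~~++++~~~
~~~~~~~~~
~~~~~~~~~
t=13: ~~~~~~~~~
~~~~~~~~~
~~~++~~~~
~~+>++~~~
~~++++~~~
~~~~~~~~~
~~~~~~~~~
t=14: ~~~~~~~~~
~~~~~~~~~
~~~++~~~~
~~++++~~~
~~+v++~~~
~~~~~~~~~
~~~~~~~~~
t=15: ~~~~~~~~~
~~~~~~~~~
~~~++~~~~
~~++++~~~
~~+~>+~~~
~~~~~~~~~
~~~~~~~~~
t=16: ~~~~~~~~~
~~~~~~~~~
~~~++~~~~
~~++^+~~~
~~+~~+~~~
~~~~~~~~~
~~~~~~~~~

north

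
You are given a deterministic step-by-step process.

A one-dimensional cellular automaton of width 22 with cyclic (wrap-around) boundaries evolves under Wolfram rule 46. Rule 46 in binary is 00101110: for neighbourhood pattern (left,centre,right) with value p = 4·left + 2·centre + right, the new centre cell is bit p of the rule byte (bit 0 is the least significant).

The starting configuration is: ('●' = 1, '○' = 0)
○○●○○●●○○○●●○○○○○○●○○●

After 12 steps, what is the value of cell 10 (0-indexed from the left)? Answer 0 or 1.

0) ○○●○○●●○○○●●○○○○○○●○○●
1) ○●●○●●○○○●●○○○○○○●●○●●
2) ●●○●●○○○●●○○○○○○●●○●●○
3) ●○●●○○○●●○○○○○○●●○●●○●
4) ○●●○○○●●○○○○○○●●○●●○●●
5) ●●○○○●●○○○○○○●●○●●○●●○
6) ●○○○●●○○○○○○●●○●●○●●○●
7) ○○○●●○○○○○○●●○●●○●●○●●
8) ○○●●○○○○○○●●○●●○●●○●●○
9) ○●●○○○○○○●●○●●○●●○●●○○
10) ●●○○○○○○●●○●●○●●○●●○○○
11) ●○○○○○○●●○●●○●●○●●○○○●
12) ○○○○○○●●○●●○●●○●●○○○●●

1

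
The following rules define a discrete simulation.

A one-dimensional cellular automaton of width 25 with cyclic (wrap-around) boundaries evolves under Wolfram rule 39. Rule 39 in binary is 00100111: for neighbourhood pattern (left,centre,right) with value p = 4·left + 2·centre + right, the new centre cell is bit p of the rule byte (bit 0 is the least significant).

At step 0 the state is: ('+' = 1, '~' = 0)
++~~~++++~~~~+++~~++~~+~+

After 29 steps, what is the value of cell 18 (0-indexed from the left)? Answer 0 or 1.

step 0: ++~~~++++~~~~+++~~++~~+~+
step 1: ~~~++~~~~~+++~~~~+~~~+++~
step 2: +++~~~++++~~~~++++~++~~~~
step 3: ~~~~++~~~~~+++~~~~+~~~+++
step 4: ~+++~~~++++~~~~++++~++~~~
step 5: +~~~~++~~~~~+++~~~~+~~~++
step 6: ~~+++~~~++++~~~~++++~++~~
step 7: ++~~~~++~~~~~+++~~~~+~~~+
step 8: ~~~+++~~~++++~~~~++++~++~
step 9: +++~~~~++~~~~~+++~~~~+~~~
step 10: ~~~~+++~~~++++~~~~++++~++
step 11: ~+++~~~~++~~~~~+++~~~~+~~
step 12: +~~~~+++~~~++++~~~~++++~+
step 13: ~~+++~~~~++~~~~~+++~~~~+~
step 14: ++~~~~+++~~~++++~~~~++++~
step 15: ~~~+++~~~~++~~~~~+++~~~~+
step 16: ~++~~~~+++~~~++++~~~~++++
step 17: +~~~+++~~~~++~~~~~+++~~~~
step 18: +~++~~~~+++~~~++++~~~~+++
step 19: ~+~~~+++~~~~++~~~~~+++~~~
step 20: ++~++~~~~+++~~~++++~~~~++
step 21: ~~+~~~+++~~~~++~~~~~+++~~
step 22: +++~++~~~~+++~~~++++~~~~+
step 23: ~~~+~~~+++~~~~++~~~~~+++~
step 24: ++++~++~~~~+++~~~++++~~~~
step 25: ~~~~+~~~+++~~~~++~~~~~+++
step 26: ~++++~++~~~~+++~~~++++~~~
step 27: +~~~~+~~~+++~~~~++~~~~~++
step 28: ~~++++~++~~~~+++~~~++++~~
step 29: ++~~~~+~~~+++~~~~++~~~~~+

1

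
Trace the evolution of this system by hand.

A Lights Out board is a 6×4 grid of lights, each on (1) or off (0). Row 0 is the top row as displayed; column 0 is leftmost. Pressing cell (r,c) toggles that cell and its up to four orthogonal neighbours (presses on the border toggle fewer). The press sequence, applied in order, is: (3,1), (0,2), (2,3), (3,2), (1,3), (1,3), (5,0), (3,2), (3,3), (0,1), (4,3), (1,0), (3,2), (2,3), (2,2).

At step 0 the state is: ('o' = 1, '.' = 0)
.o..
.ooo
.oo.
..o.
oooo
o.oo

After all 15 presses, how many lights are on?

[0] .o..
.ooo
.oo.
..o.
oooo
o.oo
[1] .o..
.ooo
..o.
oo..
o.oo
o.oo
[2] ..oo
.o.o
..o.
oo..
o.oo
o.oo
[3] ..oo
.o..
...o
oo.o
o.oo
o.oo
[4] ..oo
.o..
..oo
o.o.
o..o
o.oo
[5] ..o.
.ooo
..o.
o.o.
o..o
o.oo
[6] ..oo
.o..
..oo
o.o.
o..o
o.oo
[7] ..oo
.o..
..oo
o.o.
...o
.ooo
[8] ..oo
.o..
...o
oo.o
..oo
.ooo
[9] ..oo
.o..
....
ooo.
..o.
.ooo
[10] oo.o
....
....
ooo.
..o.
.ooo
[11] oo.o
....
....
oooo
...o
.oo.
[12] .o.o
oo..
o...
oooo
...o
.oo.
[13] .o.o
oo..
o.o.
o...
..oo
.oo.
[14] .o.o
oo.o
o..o
o..o
..oo
.oo.
[15] .o.o
oooo
ooo.
o.oo
..oo
.oo.

16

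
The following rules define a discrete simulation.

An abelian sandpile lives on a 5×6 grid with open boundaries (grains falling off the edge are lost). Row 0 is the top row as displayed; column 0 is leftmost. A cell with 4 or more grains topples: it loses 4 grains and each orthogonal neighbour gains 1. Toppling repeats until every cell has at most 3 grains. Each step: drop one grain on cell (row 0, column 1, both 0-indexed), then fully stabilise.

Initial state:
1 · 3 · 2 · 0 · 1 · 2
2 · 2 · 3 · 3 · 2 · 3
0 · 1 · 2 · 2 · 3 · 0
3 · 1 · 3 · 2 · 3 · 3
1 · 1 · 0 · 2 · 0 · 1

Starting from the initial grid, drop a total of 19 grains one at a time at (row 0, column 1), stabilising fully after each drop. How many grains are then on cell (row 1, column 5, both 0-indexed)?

0

gen 0: 1 · 3 · 2 · 0 · 1 · 2
2 · 2 · 3 · 3 · 2 · 3
0 · 1 · 2 · 2 · 3 · 0
3 · 1 · 3 · 2 · 3 · 3
1 · 1 · 0 · 2 · 0 · 1
gen 1: 2 · 0 · 3 · 0 · 1 · 2
2 · 3 · 3 · 3 · 2 · 3
0 · 1 · 2 · 2 · 3 · 0
3 · 1 · 3 · 2 · 3 · 3
1 · 1 · 0 · 2 · 0 · 1
gen 2: 2 · 1 · 3 · 0 · 1 · 2
2 · 3 · 3 · 3 · 2 · 3
0 · 1 · 2 · 2 · 3 · 0
3 · 1 · 3 · 2 · 3 · 3
1 · 1 · 0 · 2 · 0 · 1
gen 3: 2 · 2 · 3 · 0 · 1 · 2
2 · 3 · 3 · 3 · 2 · 3
0 · 1 · 2 · 2 · 3 · 0
3 · 1 · 3 · 2 · 3 · 3
1 · 1 · 0 · 2 · 0 · 1
gen 4: 2 · 3 · 3 · 0 · 1 · 2
2 · 3 · 3 · 3 · 2 · 3
0 · 1 · 2 · 2 · 3 · 0
3 · 1 · 3 · 2 · 3 · 3
1 · 1 · 0 · 2 · 0 · 1
gen 5: 3 · 2 · 1 · 2 · 1 · 2
3 · 1 · 2 · 0 · 3 · 3
0 · 2 · 3 · 3 · 3 · 0
3 · 1 · 3 · 2 · 3 · 3
1 · 1 · 0 · 2 · 0 · 1
gen 6: 3 · 3 · 1 · 2 · 1 · 2
3 · 1 · 2 · 0 · 3 · 3
0 · 2 · 3 · 3 · 3 · 0
3 · 1 · 3 · 2 · 3 · 3
1 · 1 · 0 · 2 · 0 · 1
gen 7: 1 · 1 · 2 · 2 · 1 · 2
0 · 3 · 2 · 0 · 3 · 3
1 · 2 · 3 · 3 · 3 · 0
3 · 1 · 3 · 2 · 3 · 3
1 · 1 · 0 · 2 · 0 · 1
gen 8: 1 · 2 · 2 · 2 · 1 · 2
0 · 3 · 2 · 0 · 3 · 3
1 · 2 · 3 · 3 · 3 · 0
3 · 1 · 3 · 2 · 3 · 3
1 · 1 · 0 · 2 · 0 · 1
gen 9: 1 · 3 · 2 · 2 · 1 · 2
0 · 3 · 2 · 0 · 3 · 3
1 · 2 · 3 · 3 · 3 · 0
3 · 1 · 3 · 2 · 3 · 3
1 · 1 · 0 · 2 · 0 · 1
gen 10: 2 · 1 · 3 · 2 · 1 · 2
1 · 0 · 3 · 0 · 3 · 3
1 · 3 · 3 · 3 · 3 · 0
3 · 1 · 3 · 2 · 3 · 3
1 · 1 · 0 · 2 · 0 · 1
gen 11: 2 · 2 · 3 · 2 · 1 · 2
1 · 0 · 3 · 0 · 3 · 3
1 · 3 · 3 · 3 · 3 · 0
3 · 1 · 3 · 2 · 3 · 3
1 · 1 · 0 · 2 · 0 · 1
gen 12: 2 · 3 · 3 · 2 · 1 · 2
1 · 0 · 3 · 0 · 3 · 3
1 · 3 · 3 · 3 · 3 · 0
3 · 1 · 3 · 2 · 3 · 3
1 · 1 · 0 · 2 · 0 · 1
gen 13: 3 · 1 · 1 · 3 · 2 · 3
1 · 3 · 1 · 3 · 1 · 0
2 · 0 · 3 · 2 · 2 · 3
3 · 3 · 1 · 1 · 2 · 0
1 · 1 · 1 · 3 · 1 · 2
gen 14: 3 · 2 · 1 · 3 · 2 · 3
1 · 3 · 1 · 3 · 1 · 0
2 · 0 · 3 · 2 · 2 · 3
3 · 3 · 1 · 1 · 2 · 0
1 · 1 · 1 · 3 · 1 · 2
gen 15: 3 · 3 · 1 · 3 · 2 · 3
1 · 3 · 1 · 3 · 1 · 0
2 · 0 · 3 · 2 · 2 · 3
3 · 3 · 1 · 1 · 2 · 0
1 · 1 · 1 · 3 · 1 · 2
gen 16: 0 · 2 · 2 · 3 · 2 · 3
3 · 0 · 2 · 3 · 1 · 0
2 · 1 · 3 · 2 · 2 · 3
3 · 3 · 1 · 1 · 2 · 0
1 · 1 · 1 · 3 · 1 · 2
gen 17: 0 · 3 · 2 · 3 · 2 · 3
3 · 0 · 2 · 3 · 1 · 0
2 · 1 · 3 · 2 · 2 · 3
3 · 3 · 1 · 1 · 2 · 0
1 · 1 · 1 · 3 · 1 · 2
gen 18: 1 · 0 · 3 · 3 · 2 · 3
3 · 1 · 2 · 3 · 1 · 0
2 · 1 · 3 · 2 · 2 · 3
3 · 3 · 1 · 1 · 2 · 0
1 · 1 · 1 · 3 · 1 · 2
gen 19: 1 · 1 · 3 · 3 · 2 · 3
3 · 1 · 2 · 3 · 1 · 0
2 · 1 · 3 · 2 · 2 · 3
3 · 3 · 1 · 1 · 2 · 0
1 · 1 · 1 · 3 · 1 · 2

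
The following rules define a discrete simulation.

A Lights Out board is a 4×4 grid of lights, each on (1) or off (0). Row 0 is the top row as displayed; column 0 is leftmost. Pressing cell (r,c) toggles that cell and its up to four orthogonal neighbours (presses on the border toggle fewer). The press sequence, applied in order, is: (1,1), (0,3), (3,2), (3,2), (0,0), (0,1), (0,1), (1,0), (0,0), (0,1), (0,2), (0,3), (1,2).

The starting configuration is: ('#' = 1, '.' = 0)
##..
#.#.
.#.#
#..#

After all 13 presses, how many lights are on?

t=0: ##..
#.#.
.#.#
#..#
t=1: #...
.#..
...#
#..#
t=2: #.##
.#.#
...#
#..#
t=3: #.##
.#.#
..##
###.
t=4: #.##
.#.#
...#
#..#
t=5: .###
##.#
...#
#..#
t=6: #..#
#..#
...#
#..#
t=7: .###
##.#
...#
#..#
t=8: ####
...#
#..#
#..#
t=9: ..##
#..#
#..#
#..#
t=10: ##.#
##.#
#..#
#..#
t=11: #.#.
####
#..#
#..#
t=12: #..#
###.
#..#
#..#
t=13: #.##
#..#
#.##
#..#

10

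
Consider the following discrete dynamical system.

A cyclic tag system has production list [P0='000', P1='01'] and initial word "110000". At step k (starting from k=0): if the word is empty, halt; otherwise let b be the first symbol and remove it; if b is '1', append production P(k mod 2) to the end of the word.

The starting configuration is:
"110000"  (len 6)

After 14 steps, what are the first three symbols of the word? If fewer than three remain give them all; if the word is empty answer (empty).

t=0: "110000"  (len 6)
t=1: "10000000"  (len 8)
t=2: "000000001"  (len 9)
t=3: "00000001"  (len 8)
t=4: "0000001"  (len 7)
t=5: "000001"  (len 6)
t=6: "00001"  (len 5)
t=7: "0001"  (len 4)
t=8: "001"  (len 3)
t=9: "01"  (len 2)
t=10: "1"  (len 1)
t=11: "000"  (len 3)
t=12: "00"  (len 2)
t=13: "0"  (len 1)
t=14: (halted — word empty)

(empty)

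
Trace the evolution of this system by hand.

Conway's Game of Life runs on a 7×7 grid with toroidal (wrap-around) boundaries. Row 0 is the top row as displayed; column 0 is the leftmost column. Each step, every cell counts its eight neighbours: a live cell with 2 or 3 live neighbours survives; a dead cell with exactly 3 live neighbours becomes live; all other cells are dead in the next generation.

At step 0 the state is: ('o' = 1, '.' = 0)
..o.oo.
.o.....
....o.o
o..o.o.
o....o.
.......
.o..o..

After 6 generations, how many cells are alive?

[0] ..o.oo.
.o.....
....o.o
o..o.o.
o....o.
.......
.o..o..
[1] .ooooo.
...oo..
o...ooo
o....o.
....o..
.......
...ooo.
[2] .......
oo.....
o..o...
o......
.......
...o.o.
.....o.
[3] .......
oo.....
o.....o
.......
.......
....o..
....o..
[4] .......
oo....o
oo....o
.......
.......
.......
.......
[5] o......
.o....o
.o....o
o......
.......
.......
.......
[6] o......
.o....o
.o....o
o......
.......
.......
.......

6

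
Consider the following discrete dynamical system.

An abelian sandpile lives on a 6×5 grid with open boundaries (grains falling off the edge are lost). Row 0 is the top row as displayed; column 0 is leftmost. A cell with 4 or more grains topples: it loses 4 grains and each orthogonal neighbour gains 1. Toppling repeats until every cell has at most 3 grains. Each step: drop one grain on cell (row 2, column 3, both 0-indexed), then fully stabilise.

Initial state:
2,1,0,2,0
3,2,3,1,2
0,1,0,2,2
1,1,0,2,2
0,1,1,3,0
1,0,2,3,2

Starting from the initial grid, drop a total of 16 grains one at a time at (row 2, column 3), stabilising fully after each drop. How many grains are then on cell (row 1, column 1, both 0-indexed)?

gen 0: 2,1,0,2,0
3,2,3,1,2
0,1,0,2,2
1,1,0,2,2
0,1,1,3,0
1,0,2,3,2
gen 1: 2,1,0,2,0
3,2,3,1,2
0,1,0,3,2
1,1,0,2,2
0,1,1,3,0
1,0,2,3,2
gen 2: 2,1,0,2,0
3,2,3,2,2
0,1,1,0,3
1,1,0,3,2
0,1,1,3,0
1,0,2,3,2
gen 3: 2,1,0,2,0
3,2,3,2,2
0,1,1,1,3
1,1,0,3,2
0,1,1,3,0
1,0,2,3,2
gen 4: 2,1,0,2,0
3,2,3,2,2
0,1,1,2,3
1,1,0,3,2
0,1,1,3,0
1,0,2,3,2
gen 5: 2,1,0,2,0
3,2,3,2,2
0,1,1,3,3
1,1,0,3,2
0,1,1,3,0
1,0,2,3,2
gen 6: 2,1,0,2,0
3,2,3,3,3
0,1,2,2,1
1,1,1,2,0
0,1,2,1,2
1,0,3,0,3
gen 7: 2,1,0,2,0
3,2,3,3,3
0,1,2,3,1
1,1,1,2,0
0,1,2,1,2
1,0,3,0,3
gen 8: 2,1,1,3,1
3,3,1,2,0
0,2,0,2,3
1,1,2,3,0
0,1,2,1,2
1,0,3,0,3
gen 9: 2,1,1,3,1
3,3,1,2,0
0,2,0,3,3
1,1,2,3,0
0,1,2,1,2
1,0,3,0,3
gen 10: 2,1,1,3,1
3,3,1,3,1
0,2,1,2,0
1,1,3,0,2
0,1,2,2,2
1,0,3,0,3
gen 11: 2,1,1,3,1
3,3,1,3,1
0,2,1,3,0
1,1,3,0,2
0,1,2,2,2
1,0,3,0,3
gen 12: 2,1,2,0,2
3,3,2,1,2
0,2,2,1,1
1,1,3,1,2
0,1,2,2,2
1,0,3,0,3
gen 13: 2,1,2,0,2
3,3,2,1,2
0,2,2,2,1
1,1,3,1,2
0,1,2,2,2
1,0,3,0,3
gen 14: 2,1,2,0,2
3,3,2,1,2
0,2,2,3,1
1,1,3,1,2
0,1,2,2,2
1,0,3,0,3
gen 15: 2,1,2,0,2
3,3,2,2,2
0,2,3,0,2
1,1,3,2,2
0,1,2,2,2
1,0,3,0,3
gen 16: 2,1,2,0,2
3,3,2,2,2
0,2,3,1,2
1,1,3,2,2
0,1,2,2,2
1,0,3,0,3

3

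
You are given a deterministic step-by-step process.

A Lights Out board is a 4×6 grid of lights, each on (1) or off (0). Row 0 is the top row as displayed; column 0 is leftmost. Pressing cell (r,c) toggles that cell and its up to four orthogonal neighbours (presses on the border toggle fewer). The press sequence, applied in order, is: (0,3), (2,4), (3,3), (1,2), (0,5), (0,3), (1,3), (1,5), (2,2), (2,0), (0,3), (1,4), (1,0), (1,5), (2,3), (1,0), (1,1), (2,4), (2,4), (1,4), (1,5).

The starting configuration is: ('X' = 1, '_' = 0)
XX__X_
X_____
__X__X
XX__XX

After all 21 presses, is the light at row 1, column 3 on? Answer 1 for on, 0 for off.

t=0: XX__X_
X_____
__X__X
XX__XX
t=1: XXXX__
X__X__
__X__X
XX__XX
t=2: XXXX__
X__XX_
__XXX_
XX___X
t=3: XXXX__
X__XX_
__X_X_
XXXXXX
t=4: XX_X__
XXX_X_
____X_
XXXXXX
t=5: XX_XXX
XXX_XX
____X_
XXXXXX
t=6: XXX__X
XXXXXX
____X_
XXXXXX
t=7: XXXX_X
XX___X
___XX_
XXXXXX
t=8: XXXX__
XX__X_
___XXX
XXXXXX
t=9: XXXX__
XXX_X_
_XX_XX
XX_XXX
t=10: XXXX__
_XX_X_
X_X_XX
_X_XXX
t=11: XX__X_
_XXXX_
X_X_XX
_X_XXX
t=12: XX____
_XX__X
X_X__X
_X_XXX
t=13: _X____
X_X__X
__X__X
_X_XXX
t=14: _X___X
X_X_X_
__X___
_X_XXX
t=15: _X___X
X_XXX_
___XX_
_X__XX
t=16: XX___X
_XXXX_
X__XX_
_X__XX
t=17: X____X
X__XX_
XX_XX_
_X__XX
t=18: X____X
X__X__
XX___X
_X___X
t=19: X____X
X__XX_
XX_XX_
_X__XX
t=20: X___XX
X____X
XX_X__
_X__XX
t=21: X___X_
X___X_
XX_X_X
_X__XX

0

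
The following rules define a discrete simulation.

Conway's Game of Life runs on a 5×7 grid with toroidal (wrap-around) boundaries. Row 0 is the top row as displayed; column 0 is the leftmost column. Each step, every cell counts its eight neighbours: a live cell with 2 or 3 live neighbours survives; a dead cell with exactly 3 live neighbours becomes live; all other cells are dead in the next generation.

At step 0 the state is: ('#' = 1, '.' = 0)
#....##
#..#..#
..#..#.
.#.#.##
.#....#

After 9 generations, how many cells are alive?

k=0  #....##
#..#..#
..#..#.
.#.#.##
.#....#
k=1  .#...#.
##..#..
.###.#.
.#..###
.##.#..
k=2  ...###.
#..####
...#...
......#
.####.#
k=3  .#.....
..#...#
#..#...
#...##.
#.#...#
k=4  .##...#
###....
##.###.
#..###.
#....##
k=5  ..#..#.
....##.
.....#.
..##...
..##...
k=6  ..#..#.
....###
...#.#.
..###..
.#..#..
k=7  ...#..#
...#..#
..#...#
..#..#.
.#..##.
k=8  #.##..#
#.##.##
..##.##
.######
..#####
k=9  .......
.......
.......
.#.....
.......

1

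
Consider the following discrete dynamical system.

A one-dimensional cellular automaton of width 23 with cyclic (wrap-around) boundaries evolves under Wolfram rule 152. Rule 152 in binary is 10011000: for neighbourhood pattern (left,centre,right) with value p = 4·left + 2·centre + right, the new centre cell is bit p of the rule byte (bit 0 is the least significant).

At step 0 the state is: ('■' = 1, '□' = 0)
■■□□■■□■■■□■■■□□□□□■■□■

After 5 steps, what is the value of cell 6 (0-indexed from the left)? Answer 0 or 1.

k=0  ■■□□■■□■■■□■■■□□□□□■■□■
k=1  ■□■□■□□■■□□■■□■□□□□■□□■
k=2  □□□□□■□■□■□■□□□■□□□□■□■
k=3  ■□□□□□□□□□□□■□□□■□□□□□□
k=4  □■□□□□□□□□□□□■□□□■□□□□□
k=5  □□■□□□□□□□□□□□■□□□■□□□□

0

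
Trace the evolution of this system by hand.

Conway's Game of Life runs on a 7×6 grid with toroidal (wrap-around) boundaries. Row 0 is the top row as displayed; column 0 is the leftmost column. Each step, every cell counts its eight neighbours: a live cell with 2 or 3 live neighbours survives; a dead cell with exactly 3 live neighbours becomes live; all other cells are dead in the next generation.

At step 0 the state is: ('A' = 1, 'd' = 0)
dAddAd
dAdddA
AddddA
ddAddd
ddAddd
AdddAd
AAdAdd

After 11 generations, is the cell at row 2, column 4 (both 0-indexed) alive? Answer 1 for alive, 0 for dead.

1

gen 0: dAddAd
dAdddA
AddddA
ddAddd
ddAddd
AdddAd
AAdAdd
gen 1: dAddAA
dAddAA
AAdddA
dAdddd
dAdAdd
AdAAdA
AAAAAd
gen 2: dddddd
dAAddd
dAAdAA
dAdddd
dAdAAd
dddddA
dddddd
gen 3: dddddd
AAAAdd
dddAdd
dAdddA
AdAdAd
ddddAd
dddddd
gen 4: dAAddd
dAAAdd
dddAAd
AAAAAA
AAdAAd
dddAdA
dddddd
gen 5: dAdAdd
dAddAd
dddddd
dddddd
dddddd
AdAAdA
ddAddd
gen 6: dAdAdd
ddAddd
dddddd
dddddd
dddddd
dAAAdd
AdddAd
gen 7: dAAAdd
ddAddd
dddddd
dddddd
ddAddd
dAAAdd
AdddAd
gen 8: dAAAdd
dAAAdd
dddddd
dddddd
dAAAdd
dAAAdd
AdddAd
gen 9: AdddAd
dAdAdd
ddAddd
ddAddd
dAdAdd
AdddAd
AdddAd
gen 10: AAdAAd
dAAAdd
dAAAdd
dAAAdd
dAAAdd
AAdAAd
AAdAAd
gen 11: dddddd
dddddd
AdddAd
AdddAd
dddddd
dddddd
dddddd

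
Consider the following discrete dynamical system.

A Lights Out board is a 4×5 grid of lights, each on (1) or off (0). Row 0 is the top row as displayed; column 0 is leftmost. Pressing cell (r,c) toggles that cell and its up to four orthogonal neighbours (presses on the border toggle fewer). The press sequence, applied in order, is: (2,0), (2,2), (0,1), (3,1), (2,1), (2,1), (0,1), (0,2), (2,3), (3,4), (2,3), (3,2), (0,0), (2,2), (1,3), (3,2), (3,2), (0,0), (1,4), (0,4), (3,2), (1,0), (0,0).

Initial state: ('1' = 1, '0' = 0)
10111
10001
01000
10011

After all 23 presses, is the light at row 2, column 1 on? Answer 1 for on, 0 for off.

1

0) 10111
10001
01000
10011
1) 10111
00001
10000
00011
2) 10111
00101
11110
00111
3) 01011
01101
11110
00111
4) 01011
01101
10110
11011
5) 01011
00101
01010
10011
6) 01011
01101
10110
11011
7) 10111
00101
10110
11011
8) 11001
00001
10110
11011
9) 11001
00011
10001
11001
10) 11001
00011
10000
11010
11) 11001
00001
10111
11000
12) 11001
00001
10011
10110
13) 00001
10001
10011
10110
14) 00001
10101
11101
10010
15) 00011
10010
11111
10010
16) 00011
10010
11011
11100
17) 00011
10010
11111
10010
18) 11011
00010
11111
10010
19) 11010
00001
11110
10010
20) 11001
00000
11110
10010
21) 11001
00000
11010
11100
22) 01001
11000
01010
11100
23) 10001
01000
01010
11100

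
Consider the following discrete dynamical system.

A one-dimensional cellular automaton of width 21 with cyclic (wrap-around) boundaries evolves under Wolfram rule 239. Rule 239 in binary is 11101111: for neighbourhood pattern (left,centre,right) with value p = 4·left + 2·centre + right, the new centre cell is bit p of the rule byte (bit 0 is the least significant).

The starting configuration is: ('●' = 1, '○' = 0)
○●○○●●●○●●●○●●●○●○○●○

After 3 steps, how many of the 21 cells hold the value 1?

t=0: ○●○○●●●○●●●○●●●○●○○●○
t=1: ●●○●●●●●●●●●●●●●●○●●○
t=2: ●●●●●●●●●●●●●●●●●●●●●
t=3: ●●●●●●●●●●●●●●●●●●●●●

21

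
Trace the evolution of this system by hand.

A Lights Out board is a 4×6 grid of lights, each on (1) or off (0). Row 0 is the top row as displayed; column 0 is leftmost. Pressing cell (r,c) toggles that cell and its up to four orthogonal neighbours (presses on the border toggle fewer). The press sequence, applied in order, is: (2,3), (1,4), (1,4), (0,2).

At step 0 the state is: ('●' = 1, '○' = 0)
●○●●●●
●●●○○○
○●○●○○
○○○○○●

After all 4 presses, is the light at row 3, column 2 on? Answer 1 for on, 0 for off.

0

gen 0: ●○●●●●
●●●○○○
○●○●○○
○○○○○●
gen 1: ●○●●●●
●●●●○○
○●●○●○
○○○●○●
gen 2: ●○●●○●
●●●○●●
○●●○○○
○○○●○●
gen 3: ●○●●●●
●●●●○○
○●●○●○
○○○●○●
gen 4: ●●○○●●
●●○●○○
○●●○●○
○○○●○●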